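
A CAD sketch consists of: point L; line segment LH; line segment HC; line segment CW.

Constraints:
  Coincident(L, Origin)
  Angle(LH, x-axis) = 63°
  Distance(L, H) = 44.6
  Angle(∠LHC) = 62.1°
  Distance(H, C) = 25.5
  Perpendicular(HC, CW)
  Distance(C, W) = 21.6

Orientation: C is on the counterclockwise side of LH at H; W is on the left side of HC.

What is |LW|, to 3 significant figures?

18.4

∠LHC = 62.1°, so HC runs at 63.0° + (180° − 62.1°) = 181° from the x-axis; with |HC| = 25.5, C = H + 25.5·(cos 181°, sin 181°) = (-5.25, 39.3). HC is perpendicular to CW; with |CW| = 21.6 on the left of HC, W = C + 21.6·(0.0157, -1.00) = (-4.91, 17.7). Then |LW| = |W − L| = 18.4.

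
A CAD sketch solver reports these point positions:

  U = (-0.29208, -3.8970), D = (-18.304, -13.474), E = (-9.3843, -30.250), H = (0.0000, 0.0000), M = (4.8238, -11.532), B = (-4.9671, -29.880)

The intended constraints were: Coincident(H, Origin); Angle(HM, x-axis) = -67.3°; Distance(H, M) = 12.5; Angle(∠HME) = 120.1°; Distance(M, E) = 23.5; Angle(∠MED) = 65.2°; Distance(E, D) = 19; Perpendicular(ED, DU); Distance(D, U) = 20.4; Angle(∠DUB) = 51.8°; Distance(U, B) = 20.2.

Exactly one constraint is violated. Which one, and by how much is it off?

Distance(U, B) = 20.2 — off by 6.20.

H = (0.00, 0.00) ✓; HM at -67.30° ✓; |HM| = 12.50 ✓; ∠HME = 120.1° ✓; |ME| = 23.50 ✓; ∠MED = 65.20° ✓; |ED| = 19.00 ✓; ∠(ED, DU) = 90.00° ✓; |DU| = 20.40 ✓; ∠DUB = 51.80° ✓; |UB| = 26.40 ✗.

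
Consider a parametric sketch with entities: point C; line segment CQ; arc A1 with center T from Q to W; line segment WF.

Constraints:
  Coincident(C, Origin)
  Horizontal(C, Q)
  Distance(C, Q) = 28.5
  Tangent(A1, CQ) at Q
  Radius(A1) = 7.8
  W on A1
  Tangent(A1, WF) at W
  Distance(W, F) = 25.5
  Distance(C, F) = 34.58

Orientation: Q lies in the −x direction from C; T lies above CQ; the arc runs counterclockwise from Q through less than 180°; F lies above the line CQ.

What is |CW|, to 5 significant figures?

21.760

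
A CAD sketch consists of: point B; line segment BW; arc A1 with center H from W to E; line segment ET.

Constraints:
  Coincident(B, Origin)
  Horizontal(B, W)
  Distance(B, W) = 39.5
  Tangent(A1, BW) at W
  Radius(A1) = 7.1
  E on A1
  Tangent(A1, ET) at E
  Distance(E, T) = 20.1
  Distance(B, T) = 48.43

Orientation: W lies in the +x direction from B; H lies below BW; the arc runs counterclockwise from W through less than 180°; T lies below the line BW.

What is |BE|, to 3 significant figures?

34.1

Checks: ∠(HW, WB) = 90.00° ✓; |HE| = 7.100 ✓; ∠(HE, ET) = 90.00° ✓; |ET| = 20.10 ✓; |BT| = 48.43 ✓.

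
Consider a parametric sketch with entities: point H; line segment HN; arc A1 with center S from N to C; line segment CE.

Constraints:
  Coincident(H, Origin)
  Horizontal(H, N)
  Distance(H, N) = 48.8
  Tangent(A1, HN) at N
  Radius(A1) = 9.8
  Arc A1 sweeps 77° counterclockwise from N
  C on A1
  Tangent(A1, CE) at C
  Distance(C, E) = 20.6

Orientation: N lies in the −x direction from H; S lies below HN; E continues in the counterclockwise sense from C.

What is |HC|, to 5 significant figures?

58.841

H is at the origin; H and N share the same y with |HN| = 48.8 and N on the −x side, so N = (-48.800, 0.0000). Tangency of A1 to HN means the radius SN is perpendicular to HN, so S = N + (0, -9.8) = (-48.800, -9.8000). On A1, N sits at bearing 90° from S; a 77° counterclockwise sweep puts C at bearing 167°, so C = S + 9.8·(cos 167°, sin 167°) = (-58.349, -7.5955). Then |HC| = |C − H| = 58.841.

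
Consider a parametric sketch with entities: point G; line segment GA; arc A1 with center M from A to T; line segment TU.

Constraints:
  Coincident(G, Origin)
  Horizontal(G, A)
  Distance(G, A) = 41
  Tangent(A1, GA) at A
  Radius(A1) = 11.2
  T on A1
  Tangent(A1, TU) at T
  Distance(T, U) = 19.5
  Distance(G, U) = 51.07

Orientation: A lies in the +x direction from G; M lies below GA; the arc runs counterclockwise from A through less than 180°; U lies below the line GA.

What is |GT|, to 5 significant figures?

34.492

Checks: ∠(MA, AG) = 90.00° ✓; |MT| = 11.20 ✓; ∠(MT, TU) = 90.00° ✓; |TU| = 19.50 ✓; |GU| = 51.07 ✓.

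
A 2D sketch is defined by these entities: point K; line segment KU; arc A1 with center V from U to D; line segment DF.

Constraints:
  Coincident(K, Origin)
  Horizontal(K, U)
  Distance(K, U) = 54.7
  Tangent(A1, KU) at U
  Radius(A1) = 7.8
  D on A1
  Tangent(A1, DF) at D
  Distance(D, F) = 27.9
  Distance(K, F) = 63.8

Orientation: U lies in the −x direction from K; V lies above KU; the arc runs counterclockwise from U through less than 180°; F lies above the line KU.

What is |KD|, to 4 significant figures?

47.94

Checks: |KU| = 54.70 ✓; |VD| = 7.800 ✓; ∠(VD, DF) = 90.00° ✓; |DF| = 27.90 ✓; |KF| = 63.80 ✓.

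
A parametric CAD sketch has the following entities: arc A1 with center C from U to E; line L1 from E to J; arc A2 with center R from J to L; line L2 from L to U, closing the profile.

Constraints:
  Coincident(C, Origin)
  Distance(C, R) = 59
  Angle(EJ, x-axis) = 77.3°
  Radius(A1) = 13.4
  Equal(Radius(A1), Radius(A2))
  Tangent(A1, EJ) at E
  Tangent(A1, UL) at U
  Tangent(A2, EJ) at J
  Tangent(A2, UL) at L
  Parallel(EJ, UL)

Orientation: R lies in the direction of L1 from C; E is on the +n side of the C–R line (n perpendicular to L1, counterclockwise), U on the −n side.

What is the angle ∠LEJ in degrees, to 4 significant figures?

24.43°

The slot axis is L1's direction at 77.3°, so u = (cos 77.3°, sin 77.3°) = (0.2198, 0.9755) and n = (−sin 77.3°, cos 77.3°) = (-0.9755, 0.2198). C is at the origin and R lies 59.0 along u from C, so R = 59.0·u = (12.97, 57.56). Tangency of A1 to both parallel lines with radius 13.4 puts E and U at C ± 13.4·n: E = (-13.07, 2.946), U = (13.07, -2.946). Equal radii place J and L the same way about R: J = R + 13.4·n = (-0.1012, 60.50), L = R − 13.4·n = (26.04, 54.61). Then cos ∠LEJ = EL·EJ / (|EL||EJ|), giving 24.43°.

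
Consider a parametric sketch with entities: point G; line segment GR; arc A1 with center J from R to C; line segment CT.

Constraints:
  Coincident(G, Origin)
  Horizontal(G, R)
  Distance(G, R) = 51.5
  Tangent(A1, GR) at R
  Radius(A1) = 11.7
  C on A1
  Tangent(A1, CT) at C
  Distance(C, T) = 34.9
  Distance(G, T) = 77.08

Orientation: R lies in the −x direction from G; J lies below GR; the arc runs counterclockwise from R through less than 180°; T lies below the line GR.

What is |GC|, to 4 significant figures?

64.39

Checks: G = (0.00, 0.00) ✓; ∠(JR, RG) = 90.00° ✓; |JC| = 11.70 ✓; ∠(JC, CT) = 90.00° ✓; |CT| = 34.90 ✓; |GT| = 77.08 ✓.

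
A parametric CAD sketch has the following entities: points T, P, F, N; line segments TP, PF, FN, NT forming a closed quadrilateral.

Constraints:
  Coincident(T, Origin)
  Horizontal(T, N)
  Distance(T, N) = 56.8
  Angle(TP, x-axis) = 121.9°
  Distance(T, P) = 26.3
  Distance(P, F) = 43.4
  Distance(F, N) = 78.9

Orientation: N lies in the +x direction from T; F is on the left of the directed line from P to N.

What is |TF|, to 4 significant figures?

61.03

T is at the origin; T and N share the same y with |TN| = 56.8 and N in +x, so N = (56.8, 0). TP runs at 121.9° with |TP| = 26.3, so P = (-13.90, 22.33). F is determined by |PF| = 43.4 and |FN| = 78.9 together: it lies at the intersection of circle(P, 43.4) and circle(N, 78.9). With |PN| = 74.14, the foot of the radical line on PN is 7.790 from P and the perpendicular offset is √(43.4² − 7.790²) = 42.70. Taking the left-of-PN solution: F = (6.388, 60.69).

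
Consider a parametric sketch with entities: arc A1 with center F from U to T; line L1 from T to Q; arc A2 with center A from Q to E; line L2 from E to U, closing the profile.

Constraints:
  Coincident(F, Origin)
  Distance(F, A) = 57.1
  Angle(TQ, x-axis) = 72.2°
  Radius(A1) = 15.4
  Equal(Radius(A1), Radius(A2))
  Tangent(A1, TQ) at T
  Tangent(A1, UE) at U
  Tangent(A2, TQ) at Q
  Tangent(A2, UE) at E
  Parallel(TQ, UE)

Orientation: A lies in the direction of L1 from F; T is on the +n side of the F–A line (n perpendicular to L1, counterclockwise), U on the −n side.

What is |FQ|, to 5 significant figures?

59.140

Tangency of A1 to both parallel lines with radius 15.4 puts T and U at F ± 15.4·n: T = (-14.663, 4.7077), U = (14.663, -4.7077). Equal radii place Q and E the same way about A: Q = A + 15.4·n = (2.7924, 59.074), E = A − 15.4·n = (32.118, 49.659). Then |FQ| = |Q − F| = 59.140.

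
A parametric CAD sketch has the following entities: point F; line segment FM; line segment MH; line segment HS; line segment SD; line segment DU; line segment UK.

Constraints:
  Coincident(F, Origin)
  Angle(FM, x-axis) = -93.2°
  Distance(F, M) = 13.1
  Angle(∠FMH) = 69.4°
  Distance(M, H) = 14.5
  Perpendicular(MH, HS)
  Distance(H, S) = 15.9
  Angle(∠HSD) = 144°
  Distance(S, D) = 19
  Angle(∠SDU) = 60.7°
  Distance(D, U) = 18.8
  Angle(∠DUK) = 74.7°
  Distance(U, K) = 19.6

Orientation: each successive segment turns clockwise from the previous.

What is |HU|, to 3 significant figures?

23.7

F is at the origin; FM runs at -93.2° with length 13.1, so M = (-0.731, -13.1). ∠FMH = 69.4° gives MH at 156° from the x-axis; with |MH| = 14.5, H = (-14.0, -7.23). The perpendicularity gives HS at right angles to MH, so HS runs at 66.2°; with |HS| = 15.9, S = (-7.58, 7.32). ∠HSD = 144.0° gives SD at 30.2° from the x-axis; with |SD| = 19.0, D = (8.84, 16.9). ∠SDU = 60.7° gives DU at -89.1° from the x-axis; with |DU| = 18.8, U = (9.13, -1.92). Then |HU| = |U − H| = 23.7.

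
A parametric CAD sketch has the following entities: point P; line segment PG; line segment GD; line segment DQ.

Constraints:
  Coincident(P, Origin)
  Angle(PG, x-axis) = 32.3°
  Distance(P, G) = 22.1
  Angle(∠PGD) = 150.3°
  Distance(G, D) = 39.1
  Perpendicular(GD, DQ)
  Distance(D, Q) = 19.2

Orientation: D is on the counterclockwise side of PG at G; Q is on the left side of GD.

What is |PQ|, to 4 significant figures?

58.88

P is at the origin; PG runs at 32.3° with length 22.1, so G = 22.1·(cos 32.3°, sin 32.3°) = (18.68, 11.81). ∠PGD = 150.3°, so GD runs at 32.3° + (180° − 150.3°) = 62.00° from the x-axis; with |GD| = 39.1, D = G + 39.1·(cos 62.00°, sin 62.00°) = (37.04, 46.33). GD is perpendicular to DQ; with |DQ| = 19.2 on the left of GD, Q = D + 19.2·(-0.8829, 0.4695) = (20.08, 55.35). Then |PQ| = |Q − P| = 58.88.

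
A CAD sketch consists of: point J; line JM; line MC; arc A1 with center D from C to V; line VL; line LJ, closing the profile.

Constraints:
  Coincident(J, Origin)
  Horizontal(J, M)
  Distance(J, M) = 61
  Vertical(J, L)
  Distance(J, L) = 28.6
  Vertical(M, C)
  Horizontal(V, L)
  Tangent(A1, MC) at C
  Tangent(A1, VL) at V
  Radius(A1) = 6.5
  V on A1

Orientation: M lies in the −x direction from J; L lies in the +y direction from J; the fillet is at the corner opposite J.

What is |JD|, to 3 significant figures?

58.8

J is at the origin; JM is horizontal with |JM| = 61.0 and M on the −x side, so M = (-61.0, 0.00). J and L share the same x with |JL| = 28.6 and L on the +y side, so L = (0.00, 28.6). The virtual corner opposite J is at (-61.0, 28.6). Since A1 is tangent to MC there, DC ⟂ MC and A1 meets VL tangentially, so DV is at right angles to VL, with radius 6.5, so the center D sits 6.5 in from both sides at D = (-54.5, 22.1). Then |JD| = |D − J| = 58.8.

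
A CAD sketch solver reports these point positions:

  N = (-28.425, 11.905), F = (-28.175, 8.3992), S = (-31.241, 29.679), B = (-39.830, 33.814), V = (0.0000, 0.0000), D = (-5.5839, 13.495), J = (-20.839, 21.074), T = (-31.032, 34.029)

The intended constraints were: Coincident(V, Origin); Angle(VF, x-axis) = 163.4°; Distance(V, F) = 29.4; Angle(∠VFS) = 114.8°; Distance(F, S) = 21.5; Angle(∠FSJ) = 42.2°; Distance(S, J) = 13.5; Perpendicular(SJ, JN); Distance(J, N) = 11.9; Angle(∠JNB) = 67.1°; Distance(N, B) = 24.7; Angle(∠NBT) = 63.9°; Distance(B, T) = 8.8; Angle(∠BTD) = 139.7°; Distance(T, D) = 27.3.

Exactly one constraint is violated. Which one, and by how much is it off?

Distance(T, D) = 27.3 — off by 5.40.

V = (0.00, 0.00) ✓; VF at 163.4° ✓; |VF| = 29.40 ✓; ∠VFS = 114.8° ✓; |FS| = 21.50 ✓; ∠FSJ = 42.20° ✓; |SJ| = 13.50 ✓; ∠(SJ, JN) = 90.00° ✓; |JN| = 11.90 ✓; ∠JNB = 67.10° ✓; |NB| = 24.70 ✓; ∠NBT = 63.90° ✓; |BT| = 8.801 ✓; ∠BTD = 139.7° ✓; |TD| = 32.70 ✗.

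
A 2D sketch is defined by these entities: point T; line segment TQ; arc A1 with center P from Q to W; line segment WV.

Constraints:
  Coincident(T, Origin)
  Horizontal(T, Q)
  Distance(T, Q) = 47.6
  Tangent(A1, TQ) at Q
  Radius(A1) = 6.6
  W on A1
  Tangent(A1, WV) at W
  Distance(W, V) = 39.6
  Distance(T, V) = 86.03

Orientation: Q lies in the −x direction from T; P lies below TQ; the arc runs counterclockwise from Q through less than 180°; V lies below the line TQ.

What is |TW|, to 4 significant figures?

52.13

Checks: |PW| = 6.600 ✓; ∠(PW, WV) = 90.00° ✓; |WV| = 39.60 ✓; |TV| = 86.03 ✓.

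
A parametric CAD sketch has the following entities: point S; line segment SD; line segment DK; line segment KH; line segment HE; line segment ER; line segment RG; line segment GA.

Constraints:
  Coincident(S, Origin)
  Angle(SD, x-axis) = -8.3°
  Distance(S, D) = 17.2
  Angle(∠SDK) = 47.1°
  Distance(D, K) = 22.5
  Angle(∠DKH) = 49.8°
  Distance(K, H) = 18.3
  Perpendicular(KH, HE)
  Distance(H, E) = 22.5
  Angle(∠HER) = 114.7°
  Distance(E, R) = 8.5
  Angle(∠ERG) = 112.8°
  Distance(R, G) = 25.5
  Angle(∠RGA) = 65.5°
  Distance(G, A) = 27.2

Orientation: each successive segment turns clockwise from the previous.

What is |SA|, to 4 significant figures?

1.927

S is at the origin; SD runs at -8.3° with length 17.2, so D = (17.02, -2.483). ∠SDK = 47.1° gives DK at -141.2° from the x-axis; with |DK| = 22.5, K = (-0.5153, -16.58). ∠DKH = 49.8° gives KH at 88.60° from the x-axis; with |KH| = 18.3, H = (-0.06815, 1.713). The perpendicularity gives HE at right angles to KH, so HE runs at -1.400°; with |HE| = 22.5, E = (22.43, 1.163). ∠HER = 114.7° gives ER at -66.70° from the x-axis; with |ER| = 8.5, R = (25.79, -6.643). ∠ERG = 112.8° gives RG at -133.9° from the x-axis; with |RG| = 25.5, G = (8.106, -25.02). ∠RGA = 65.5° gives GA at 111.6° from the x-axis; with |GA| = 27.2, A = (-1.907, 0.2724). Then |SA| = |A − S| = 1.927.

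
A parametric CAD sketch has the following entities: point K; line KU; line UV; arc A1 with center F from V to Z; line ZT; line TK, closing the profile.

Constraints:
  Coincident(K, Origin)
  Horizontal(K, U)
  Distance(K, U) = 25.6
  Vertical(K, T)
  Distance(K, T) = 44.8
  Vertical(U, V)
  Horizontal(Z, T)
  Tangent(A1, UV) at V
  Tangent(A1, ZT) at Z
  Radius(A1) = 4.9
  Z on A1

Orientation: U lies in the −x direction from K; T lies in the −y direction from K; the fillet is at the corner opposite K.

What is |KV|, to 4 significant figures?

47.41

K is at the origin; K and U share the same y with |KU| = 25.6 and U on the −x side, so U = (-25.60, 0.000). K and T share the same x with |KT| = 44.8 and T on the −y side, so T = (0.000, -44.80). The virtual corner opposite K is at (-25.60, -44.80). Tangency of A1 to UV means the radius FV is perpendicular to UV and tangency of A1 to ZT means the radius FZ is perpendicular to ZT, with radius 4.9, so the center F sits 4.9 in from both sides at F = (-20.70, -39.90). That places the tangent points at V = (-25.60, -39.90) on UV and Z = (-20.70, -44.80) on ZT. Then |KV| = |V − K| = 47.41.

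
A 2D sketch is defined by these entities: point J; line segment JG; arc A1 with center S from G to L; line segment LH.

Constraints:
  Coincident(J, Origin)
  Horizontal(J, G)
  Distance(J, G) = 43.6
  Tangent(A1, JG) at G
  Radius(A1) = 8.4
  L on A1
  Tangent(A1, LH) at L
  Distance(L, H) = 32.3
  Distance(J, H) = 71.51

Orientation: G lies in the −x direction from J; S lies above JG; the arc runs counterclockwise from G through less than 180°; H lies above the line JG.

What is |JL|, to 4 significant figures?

40.55

Checks: J.y = 0.00, G.y = 0.00 ✓; |SL| = 8.400 ✓; ∠(SL, LH) = 90.00° ✓; |LH| = 32.30 ✓; |JH| = 71.51 ✓.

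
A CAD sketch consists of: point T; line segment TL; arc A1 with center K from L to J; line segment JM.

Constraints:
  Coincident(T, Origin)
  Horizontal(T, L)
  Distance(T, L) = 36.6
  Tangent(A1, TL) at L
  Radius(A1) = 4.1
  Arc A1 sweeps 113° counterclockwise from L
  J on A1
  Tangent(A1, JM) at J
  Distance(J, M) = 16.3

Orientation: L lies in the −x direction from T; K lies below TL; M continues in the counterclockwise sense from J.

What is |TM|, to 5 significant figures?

39.813

On A1, L sits at bearing 90° from K; a 113° counterclockwise sweep puts J at bearing 203°, so J = K + 4.1·(cos 203°, sin 203°) = (-40.374, -5.7020). Tangency of A1 to JM means the radius KJ is perpendicular to JM, so JM runs along (−sin 203°, cos 203°); with |JM| = 16.3, M = (-34.005, -20.706). Then |TM| = |M − T| = 39.813.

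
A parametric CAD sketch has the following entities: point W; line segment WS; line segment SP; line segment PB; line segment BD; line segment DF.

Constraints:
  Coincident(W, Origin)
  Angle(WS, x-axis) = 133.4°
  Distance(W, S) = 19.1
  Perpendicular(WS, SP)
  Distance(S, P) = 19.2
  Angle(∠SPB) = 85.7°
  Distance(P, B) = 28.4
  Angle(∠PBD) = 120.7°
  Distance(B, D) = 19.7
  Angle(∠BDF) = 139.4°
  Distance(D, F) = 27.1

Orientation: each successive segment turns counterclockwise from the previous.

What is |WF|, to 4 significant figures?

29.14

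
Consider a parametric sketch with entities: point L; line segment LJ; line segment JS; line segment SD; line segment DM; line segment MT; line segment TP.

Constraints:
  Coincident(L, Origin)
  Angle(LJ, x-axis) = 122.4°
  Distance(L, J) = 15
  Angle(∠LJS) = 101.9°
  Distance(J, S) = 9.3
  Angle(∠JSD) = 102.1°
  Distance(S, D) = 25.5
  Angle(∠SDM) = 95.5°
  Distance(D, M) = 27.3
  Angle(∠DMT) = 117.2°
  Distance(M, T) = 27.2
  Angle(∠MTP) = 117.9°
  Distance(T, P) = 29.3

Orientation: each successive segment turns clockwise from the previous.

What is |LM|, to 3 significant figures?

20.3

∠JSD = 102.1° gives SD at -33.6° from the x-axis; with |SD| = 25.5, D = (19.9, 5.05). ∠SDM = 95.5° gives DM at -118° from the x-axis; with |DM| = 27.3, M = (7.00, -19.0). Then |LM| = |M − L| = 20.3.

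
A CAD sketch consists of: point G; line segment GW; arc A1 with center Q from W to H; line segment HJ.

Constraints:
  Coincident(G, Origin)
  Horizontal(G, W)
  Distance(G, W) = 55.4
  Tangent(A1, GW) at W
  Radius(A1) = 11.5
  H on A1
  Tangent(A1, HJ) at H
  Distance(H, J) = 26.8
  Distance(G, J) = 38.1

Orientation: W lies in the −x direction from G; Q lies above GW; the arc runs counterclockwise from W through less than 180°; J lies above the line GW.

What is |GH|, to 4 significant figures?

46.83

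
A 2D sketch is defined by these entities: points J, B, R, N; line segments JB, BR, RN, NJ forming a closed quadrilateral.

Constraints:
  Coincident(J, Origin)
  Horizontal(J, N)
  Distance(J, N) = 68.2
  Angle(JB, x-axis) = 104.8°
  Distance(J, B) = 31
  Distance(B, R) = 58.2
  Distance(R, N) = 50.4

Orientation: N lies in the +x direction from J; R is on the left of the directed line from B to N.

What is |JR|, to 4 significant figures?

66.59

Checks: |BR| = 58.20 ✓; |RN| = 50.40 ✓.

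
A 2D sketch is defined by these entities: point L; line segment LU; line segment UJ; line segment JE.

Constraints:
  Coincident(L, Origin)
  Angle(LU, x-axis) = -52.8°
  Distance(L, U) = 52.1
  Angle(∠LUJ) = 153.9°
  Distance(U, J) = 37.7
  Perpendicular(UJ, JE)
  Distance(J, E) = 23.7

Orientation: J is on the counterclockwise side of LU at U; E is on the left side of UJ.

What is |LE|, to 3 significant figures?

84.5

L is at the origin; LU runs at -52.8° with length 52.1, so U = 52.1·(cos -52.8°, sin -52.8°) = (31.5, -41.5). ∠LUJ = 153.9°, so UJ runs at -52.8° + (180° − 153.9°) = -26.7° from the x-axis; with |UJ| = 37.7, J = U + 37.7·(cos -26.7°, sin -26.7°) = (65.2, -58.4). The perpendicularity gives JE at right angles to UJ; with |JE| = 23.7 on the left of UJ, E = J + 23.7·(0.449, 0.893) = (75.8, -37.3). Then |LE| = |E − L| = 84.5.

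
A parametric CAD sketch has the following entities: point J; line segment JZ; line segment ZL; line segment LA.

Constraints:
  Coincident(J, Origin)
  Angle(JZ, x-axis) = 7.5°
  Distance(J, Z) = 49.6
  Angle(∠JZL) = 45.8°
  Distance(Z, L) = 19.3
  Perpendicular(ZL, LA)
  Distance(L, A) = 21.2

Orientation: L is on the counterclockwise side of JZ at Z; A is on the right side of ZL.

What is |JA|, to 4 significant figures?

58.78

J is at the origin; JZ runs at 7.5° with length 49.6, so Z = 49.6·(cos 7.5°, sin 7.5°) = (49.18, 6.474). ∠JZL = 45.8°, so ZL runs at 7.5° + (180° − 45.8°) = 141.7° from the x-axis; with |ZL| = 19.3, L = Z + 19.3·(cos 141.7°, sin 141.7°) = (34.03, 18.44). ZL ⟂ LA; with |LA| = 21.2 on the right of ZL, A = L + 21.2·(0.6198, 0.7848) = (47.17, 35.07). Then |JA| = |A − J| = 58.78.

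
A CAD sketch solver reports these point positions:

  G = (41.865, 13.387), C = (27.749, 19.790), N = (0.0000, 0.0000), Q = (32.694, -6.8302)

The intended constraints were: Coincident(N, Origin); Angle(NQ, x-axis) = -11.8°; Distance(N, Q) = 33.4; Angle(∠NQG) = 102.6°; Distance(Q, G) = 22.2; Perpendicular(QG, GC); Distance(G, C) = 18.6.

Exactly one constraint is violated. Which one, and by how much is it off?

Distance(G, C) = 18.6 — off by 3.10.

N = (0.00, 0.00) ✓; NQ at -11.80° ✓; |NQ| = 33.40 ✓; ∠NQG = 102.6° ✓; |QG| = 22.20 ✓; ∠(QG, GC) = 90.00° ✓; |GC| = 15.50 ✗.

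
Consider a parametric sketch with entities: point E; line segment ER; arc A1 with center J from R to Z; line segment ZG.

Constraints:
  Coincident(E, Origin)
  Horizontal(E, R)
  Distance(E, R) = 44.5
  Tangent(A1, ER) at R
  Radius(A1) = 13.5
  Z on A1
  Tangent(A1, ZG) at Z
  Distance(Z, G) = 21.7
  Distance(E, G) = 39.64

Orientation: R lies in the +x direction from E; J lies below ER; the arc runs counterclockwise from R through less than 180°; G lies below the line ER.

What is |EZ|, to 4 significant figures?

33.00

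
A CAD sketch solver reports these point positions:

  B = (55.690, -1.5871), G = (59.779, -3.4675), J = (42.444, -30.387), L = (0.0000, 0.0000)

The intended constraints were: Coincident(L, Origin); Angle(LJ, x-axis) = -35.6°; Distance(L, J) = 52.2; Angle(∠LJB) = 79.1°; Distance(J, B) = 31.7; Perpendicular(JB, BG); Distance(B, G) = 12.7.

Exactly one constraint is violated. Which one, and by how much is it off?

Distance(B, G) = 12.7 — off by 8.20.

L = (0.00, 0.00) ✓; LJ at -35.60° ✓; |LJ| = 52.20 ✓; ∠LJB = 79.10° ✓; |JB| = 31.70 ✓; ∠(JB, BG) = 90.00° ✓; |BG| = 4.501 ✗.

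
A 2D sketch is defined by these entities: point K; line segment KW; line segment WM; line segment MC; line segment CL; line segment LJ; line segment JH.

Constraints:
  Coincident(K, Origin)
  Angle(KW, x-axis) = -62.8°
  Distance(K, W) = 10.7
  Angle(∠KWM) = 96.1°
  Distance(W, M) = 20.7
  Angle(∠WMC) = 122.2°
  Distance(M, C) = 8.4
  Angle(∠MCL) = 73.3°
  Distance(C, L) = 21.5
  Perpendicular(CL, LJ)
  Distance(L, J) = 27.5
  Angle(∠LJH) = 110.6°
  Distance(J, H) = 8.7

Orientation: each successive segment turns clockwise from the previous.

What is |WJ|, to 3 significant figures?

13.9

∠MCL = 73.3° gives CL at 48.8° from the x-axis; with |CL| = 21.5, L = (-5.89, -1.22). CL ⟂ LJ, so LJ runs at -41.2°; with |LJ| = 27.5, J = (14.8, -19.3). Then |WJ| = |J − W| = 13.9.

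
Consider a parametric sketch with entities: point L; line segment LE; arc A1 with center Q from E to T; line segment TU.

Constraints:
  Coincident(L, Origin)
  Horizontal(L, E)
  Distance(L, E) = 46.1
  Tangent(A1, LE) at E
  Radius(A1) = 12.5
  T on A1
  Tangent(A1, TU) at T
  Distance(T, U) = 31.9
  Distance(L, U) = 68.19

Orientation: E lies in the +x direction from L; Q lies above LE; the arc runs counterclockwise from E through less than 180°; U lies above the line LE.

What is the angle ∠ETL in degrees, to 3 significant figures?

37.4°

L is at the origin; L and E share the same y with |LE| = 46.1 and E on the +x side, so E = (46.1, 0.00). Since A1 is tangent to LE there, QE ⟂ LE, so Q = E + (0, 12.5) = (46.1, 12.5). Since QT ⟂ TU (tangency), |QU| = √(12.5² + 31.9²) = 34.3 regardless of where T sits on A1. So U lies on both circle(L, 68.19) and circle(Q, 34.3); the above-LE intersection is U = (49.8, 46.6). T is the foot of the tangent from U: T = (58.2, 15.8).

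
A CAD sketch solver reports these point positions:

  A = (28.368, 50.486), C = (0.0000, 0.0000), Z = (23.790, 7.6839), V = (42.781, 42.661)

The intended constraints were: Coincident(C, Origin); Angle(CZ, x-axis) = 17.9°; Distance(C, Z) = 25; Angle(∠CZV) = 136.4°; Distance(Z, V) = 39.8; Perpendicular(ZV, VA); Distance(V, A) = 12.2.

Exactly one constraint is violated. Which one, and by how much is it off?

Distance(V, A) = 12.2 — off by 4.20.

C = (0.00, 0.00) ✓; CZ at 17.90° ✓; |CZ| = 25.00 ✓; ∠CZV = 136.4° ✓; |ZV| = 39.80 ✓; ∠(ZV, VA) = 90.00° ✓; |VA| = 16.40 ✗.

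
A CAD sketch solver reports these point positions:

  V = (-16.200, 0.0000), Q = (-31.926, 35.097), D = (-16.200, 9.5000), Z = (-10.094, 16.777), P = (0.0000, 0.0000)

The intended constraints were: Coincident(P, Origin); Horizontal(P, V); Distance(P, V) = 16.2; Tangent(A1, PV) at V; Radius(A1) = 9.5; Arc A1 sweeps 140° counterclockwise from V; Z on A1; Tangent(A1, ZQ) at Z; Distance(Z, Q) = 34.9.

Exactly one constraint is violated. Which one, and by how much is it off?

Distance(Z, Q) = 34.9 — off by 6.40.

P = (0.00, 0.00) ✓; P.y = 0.00, V.y = 0.00 ✓; |PV| = 16.20 ✓; ∠(DV, VP) = 90.00° ✓; |DV| = 9.500 ✓; bearing(D→Z) − bearing(D→V) = 140.0° ✓; |DZ| = 9.499 ✓; ∠(DZ, ZQ) = 90.00° ✓; |ZQ| = 28.50 ✗.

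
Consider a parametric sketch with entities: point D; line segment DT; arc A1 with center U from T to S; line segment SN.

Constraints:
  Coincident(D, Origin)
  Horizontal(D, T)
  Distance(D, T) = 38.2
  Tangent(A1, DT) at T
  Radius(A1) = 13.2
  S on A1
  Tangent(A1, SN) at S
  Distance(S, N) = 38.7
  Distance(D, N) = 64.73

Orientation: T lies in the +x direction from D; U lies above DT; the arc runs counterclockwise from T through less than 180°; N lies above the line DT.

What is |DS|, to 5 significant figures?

53.600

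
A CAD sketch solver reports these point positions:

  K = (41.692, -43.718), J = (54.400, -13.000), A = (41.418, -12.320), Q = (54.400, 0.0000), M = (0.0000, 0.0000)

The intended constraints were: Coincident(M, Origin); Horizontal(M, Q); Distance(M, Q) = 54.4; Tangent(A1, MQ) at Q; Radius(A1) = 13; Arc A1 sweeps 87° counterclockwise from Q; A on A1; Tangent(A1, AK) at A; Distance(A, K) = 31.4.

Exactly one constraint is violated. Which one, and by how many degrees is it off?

Tangent(A1, AK) at A — off by 3.50°.

M = (0.00, 0.00) ✓; M.y = 0.00, Q.y = 0.00 ✓; |MQ| = 54.40 ✓; ∠(JQ, QM) = 90.00° ✓; |JQ| = 13.00 ✓; bearing(J→A) − bearing(J→Q) = 87.00° ✓; |JA| = 13.00 ✓; ∠(JA, AK) = 86.50° ✗; |AK| = 31.40 ✓.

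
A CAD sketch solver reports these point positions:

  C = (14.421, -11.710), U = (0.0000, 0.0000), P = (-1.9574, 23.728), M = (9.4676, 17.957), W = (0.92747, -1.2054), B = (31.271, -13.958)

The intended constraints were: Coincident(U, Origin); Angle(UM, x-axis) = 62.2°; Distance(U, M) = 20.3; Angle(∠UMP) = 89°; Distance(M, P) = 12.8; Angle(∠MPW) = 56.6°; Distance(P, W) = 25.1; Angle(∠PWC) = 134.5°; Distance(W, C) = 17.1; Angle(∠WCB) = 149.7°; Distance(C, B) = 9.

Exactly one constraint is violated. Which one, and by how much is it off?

Distance(C, B) = 9 — off by 8.00.

U = (0.00, 0.00) ✓; UM at 62.20° ✓; |UM| = 20.30 ✓; ∠UMP = 89.00° ✓; |MP| = 12.80 ✓; ∠MPW = 56.60° ✓; |PW| = 25.10 ✓; ∠PWC = 134.5° ✓; |WC| = 17.10 ✓; ∠WCB = 149.7° ✓; |CB| = 17.00 ✗.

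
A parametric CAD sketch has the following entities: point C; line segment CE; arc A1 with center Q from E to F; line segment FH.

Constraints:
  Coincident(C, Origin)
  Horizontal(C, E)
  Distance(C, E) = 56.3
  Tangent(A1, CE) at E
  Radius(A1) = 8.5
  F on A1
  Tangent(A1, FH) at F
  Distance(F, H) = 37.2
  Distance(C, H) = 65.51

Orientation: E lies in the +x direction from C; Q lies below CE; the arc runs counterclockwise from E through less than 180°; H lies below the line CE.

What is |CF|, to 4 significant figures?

48.52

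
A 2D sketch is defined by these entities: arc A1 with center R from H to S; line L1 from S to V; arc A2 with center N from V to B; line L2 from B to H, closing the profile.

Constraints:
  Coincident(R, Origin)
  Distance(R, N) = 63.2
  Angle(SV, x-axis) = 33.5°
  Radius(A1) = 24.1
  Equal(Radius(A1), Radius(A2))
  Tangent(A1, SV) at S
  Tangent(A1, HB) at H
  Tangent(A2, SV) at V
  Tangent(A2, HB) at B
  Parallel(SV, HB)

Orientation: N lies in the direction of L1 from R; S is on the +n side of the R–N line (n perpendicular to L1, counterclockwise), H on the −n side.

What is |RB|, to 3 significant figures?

67.6

The slot axis is L1's direction at 33.5°, so u = (cos 33.5°, sin 33.5°) = (0.834, 0.552) and n = (−sin 33.5°, cos 33.5°) = (-0.552, 0.834). R is at the origin and N lies 63.2 along u from R, so N = 63.2·u = (52.7, 34.9). Tangency of A1 to both parallel lines with radius 24.1 puts S and H at R ± 24.1·n: S = (-13.3, 20.1), H = (13.3, -20.1). Equal radii place V and B the same way about N: V = N + 24.1·n = (39.4, 55.0), B = N − 24.1·n = (66.0, 14.8). Then |RB| = |B − R| = 67.6.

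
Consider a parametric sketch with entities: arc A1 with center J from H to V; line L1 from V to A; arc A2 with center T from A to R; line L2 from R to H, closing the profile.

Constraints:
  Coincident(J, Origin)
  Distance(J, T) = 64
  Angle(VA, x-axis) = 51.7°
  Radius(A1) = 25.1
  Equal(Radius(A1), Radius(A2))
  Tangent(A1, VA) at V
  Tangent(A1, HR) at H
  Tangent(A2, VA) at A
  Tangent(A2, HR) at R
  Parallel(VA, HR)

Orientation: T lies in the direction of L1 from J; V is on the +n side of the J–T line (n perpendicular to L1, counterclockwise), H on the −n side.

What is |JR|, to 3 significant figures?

68.7

The slot axis is L1's direction at 51.7°, so u = (cos 51.7°, sin 51.7°) = (0.620, 0.785) and n = (−sin 51.7°, cos 51.7°) = (-0.785, 0.620). J is at the origin and T lies 64.0 along u from J, so T = 64.0·u = (39.7, 50.2). Tangency of A1 to both parallel lines with radius 25.1 puts V and H at J ± 25.1·n: V = (-19.7, 15.6), H = (19.7, -15.6). Equal radii place A and R the same way about T: A = T + 25.1·n = (20.0, 65.8), R = T − 25.1·n = (59.4, 34.7). Then |JR| = |R − J| = 68.7.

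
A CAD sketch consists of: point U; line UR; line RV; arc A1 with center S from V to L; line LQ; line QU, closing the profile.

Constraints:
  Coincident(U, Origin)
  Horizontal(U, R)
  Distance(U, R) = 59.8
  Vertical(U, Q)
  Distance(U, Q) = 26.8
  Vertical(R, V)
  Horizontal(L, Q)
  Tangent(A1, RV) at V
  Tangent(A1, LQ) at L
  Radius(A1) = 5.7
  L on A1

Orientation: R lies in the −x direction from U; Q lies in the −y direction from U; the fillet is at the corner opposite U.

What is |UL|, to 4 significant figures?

60.37

U is at the origin; U and R share the same y with |UR| = 59.8 and R on the −x side, so R = (-59.80, 0.000). UQ is vertical with |UQ| = 26.8 and Q on the −y side, so Q = (0.000, -26.80). The virtual corner opposite U is at (-59.80, -26.80). Tangency of A1 to RV means the radius SV is perpendicular to RV and tangency of A1 to LQ means the radius SL is perpendicular to LQ, with radius 5.7, so the center S sits 5.7 in from both sides at S = (-54.10, -21.10). That places the tangent points at V = (-59.80, -21.10) on RV and L = (-54.10, -26.80) on LQ. Then |UL| = |L − U| = 60.37.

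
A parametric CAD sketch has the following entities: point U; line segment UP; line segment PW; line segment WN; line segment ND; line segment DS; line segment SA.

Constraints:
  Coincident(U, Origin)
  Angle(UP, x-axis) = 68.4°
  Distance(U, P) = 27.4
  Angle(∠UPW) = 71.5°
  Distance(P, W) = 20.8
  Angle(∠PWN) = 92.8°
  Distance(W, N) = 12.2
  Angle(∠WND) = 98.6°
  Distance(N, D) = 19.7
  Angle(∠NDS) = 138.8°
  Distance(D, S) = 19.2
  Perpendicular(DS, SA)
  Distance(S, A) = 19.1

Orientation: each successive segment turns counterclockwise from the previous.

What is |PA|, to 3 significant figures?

11.3

U is at the origin; UP runs at 68.4° with length 27.4, so P = (10.1, 25.5). ∠UPW = 71.5° gives PW at 177° from the x-axis; with |PW| = 20.8, W = (-10.7, 26.6). ∠PWN = 92.8° gives WN at -95.9° from the x-axis; with |WN| = 12.2, N = (-11.9, 14.5). ∠WND = 98.6° gives ND at -14.5° from the x-axis; with |ND| = 19.7, D = (7.14, 9.53). ∠NDS = 138.8° gives DS at 26.7° from the x-axis; with |DS| = 19.2, S = (24.3, 18.2). DS is perpendicular to SA, so SA runs at 117°; with |SA| = 19.1, A = (15.7, 35.2). Then |PA| = |A − P| = 11.3.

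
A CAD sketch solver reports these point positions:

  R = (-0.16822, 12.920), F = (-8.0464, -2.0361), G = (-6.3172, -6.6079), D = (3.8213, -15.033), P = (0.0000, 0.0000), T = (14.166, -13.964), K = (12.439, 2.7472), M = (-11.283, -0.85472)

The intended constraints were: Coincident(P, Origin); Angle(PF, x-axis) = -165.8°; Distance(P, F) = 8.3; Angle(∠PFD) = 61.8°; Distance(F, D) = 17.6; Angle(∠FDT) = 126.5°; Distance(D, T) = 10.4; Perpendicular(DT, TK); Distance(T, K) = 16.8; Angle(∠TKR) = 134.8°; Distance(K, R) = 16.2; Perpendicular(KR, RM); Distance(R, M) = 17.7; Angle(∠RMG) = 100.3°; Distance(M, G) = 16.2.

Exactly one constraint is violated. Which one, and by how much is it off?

Distance(M, G) = 16.2 — off by 8.60.

P = (0.00, 0.00) ✓; PF at -165.8° ✓; |PF| = 8.300 ✓; ∠PFD = 61.80° ✓; |FD| = 17.60 ✓; ∠FDT = 126.5° ✓; |DT| = 10.40 ✓; ∠(DT, TK) = 90.00° ✓; |TK| = 16.80 ✓; ∠TKR = 134.8° ✓; |KR| = 16.20 ✓; ∠(KR, RM) = 90.00° ✓; |RM| = 17.70 ✓; ∠RMG = 100.3° ✓; |MG| = 7.600 ✗.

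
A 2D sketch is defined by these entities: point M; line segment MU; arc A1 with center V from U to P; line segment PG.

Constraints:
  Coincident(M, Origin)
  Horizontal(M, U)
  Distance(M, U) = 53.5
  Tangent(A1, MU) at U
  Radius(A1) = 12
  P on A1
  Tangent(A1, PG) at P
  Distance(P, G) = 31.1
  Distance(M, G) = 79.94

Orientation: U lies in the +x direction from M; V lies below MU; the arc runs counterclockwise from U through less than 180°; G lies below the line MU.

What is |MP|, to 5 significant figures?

49.833

M is at the origin; MU is horizontal with |MU| = 53.5 and U on the +x side, so U = (53.500, 0.0000). A1 meets MU tangentially, so VU is at right angles to MU, so V = U + (0, -12) = (53.500, -12.000). Since VP ⟂ PG (tangency), |VG| = √(12.0² + 31.1²) = 33.335 regardless of where P sits on A1. So G lies on both circle(M, 79.94) and circle(V, 33.335); the below-MU intersection is G = (68.011, -42.011). P is the foot of the tangent from G: P = (45.301, -20.763).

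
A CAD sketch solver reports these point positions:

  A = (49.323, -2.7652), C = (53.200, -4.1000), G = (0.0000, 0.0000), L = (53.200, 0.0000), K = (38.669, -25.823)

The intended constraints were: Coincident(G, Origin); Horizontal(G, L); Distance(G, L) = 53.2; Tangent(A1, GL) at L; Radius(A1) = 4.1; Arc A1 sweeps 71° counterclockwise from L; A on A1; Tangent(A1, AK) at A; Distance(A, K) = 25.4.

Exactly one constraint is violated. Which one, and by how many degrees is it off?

Tangent(A1, AK) at A — off by 5.80°.

G = (0.00, 0.00) ✓; G.y = 0.00, L.y = 0.00 ✓; |GL| = 53.20 ✓; ∠(CL, LG) = 90.00° ✓; |CL| = 4.100 ✓; bearing(C→A) − bearing(C→L) = 71.00° ✓; |CA| = 4.100 ✓; ∠(CA, AK) = 95.80° ✗; |AK| = 25.40 ✓.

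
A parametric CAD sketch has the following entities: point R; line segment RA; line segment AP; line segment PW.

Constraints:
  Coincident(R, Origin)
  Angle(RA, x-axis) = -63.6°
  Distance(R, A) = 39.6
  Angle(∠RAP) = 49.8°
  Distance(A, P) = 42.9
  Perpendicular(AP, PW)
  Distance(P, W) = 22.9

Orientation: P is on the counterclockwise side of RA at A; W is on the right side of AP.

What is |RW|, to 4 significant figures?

55.90

∠RAP = 49.8°, so AP runs at -63.6° + (180° − 49.8°) = 66.60° from the x-axis; with |AP| = 42.9, P = A + 42.9·(cos 66.60°, sin 66.60°) = (34.65, 3.901). AP is perpendicular to PW; with |PW| = 22.9 on the right of AP, W = P + 22.9·(0.9178, -0.3971) = (55.66, -5.193). Then |RW| = |W − R| = 55.90.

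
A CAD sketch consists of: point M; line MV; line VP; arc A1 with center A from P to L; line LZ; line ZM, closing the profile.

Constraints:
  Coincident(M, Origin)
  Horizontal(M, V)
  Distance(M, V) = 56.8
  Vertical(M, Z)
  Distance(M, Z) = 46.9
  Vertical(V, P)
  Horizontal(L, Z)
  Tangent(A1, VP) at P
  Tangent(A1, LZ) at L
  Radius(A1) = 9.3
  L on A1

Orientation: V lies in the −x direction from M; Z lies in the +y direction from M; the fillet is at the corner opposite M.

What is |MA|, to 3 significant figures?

60.6

M is at the origin; M and V share the same y with |MV| = 56.8 and V on the −x side, so V = (-56.8, 0.00). MZ is vertical with |MZ| = 46.9 and Z on the +y side, so Z = (0.00, 46.9). The virtual corner opposite M is at (-56.8, 46.9). A1 meets VP tangentially, so AP is at right angles to VP and since A1 is tangent to LZ there, AL ⟂ LZ, with radius 9.3, so the center A sits 9.3 in from both sides at A = (-47.5, 37.6). Then |MA| = |A − M| = 60.6.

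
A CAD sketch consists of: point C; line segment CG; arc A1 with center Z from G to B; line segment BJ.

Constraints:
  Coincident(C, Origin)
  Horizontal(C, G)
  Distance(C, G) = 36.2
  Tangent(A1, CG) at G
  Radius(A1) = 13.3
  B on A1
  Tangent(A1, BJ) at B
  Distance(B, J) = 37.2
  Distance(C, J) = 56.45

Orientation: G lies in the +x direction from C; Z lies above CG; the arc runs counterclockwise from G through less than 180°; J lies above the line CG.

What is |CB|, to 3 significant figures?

51.4

C is at the origin; C and G share the same y with |CG| = 36.2 and G on the +x side, so G = (36.2, 0.00). Since A1 is tangent to CG there, ZG ⟂ CG, so Z = G + (0, 13.3) = (36.2, 13.3). Since ZB ⟂ BJ (tangency), |ZJ| = √(13.3² + 37.2²) = 39.5 regardless of where B sits on A1. So J lies on both circle(C, 56.45) and circle(Z, 39.5); the above-CG intersection is J = (24.3, 51.0). B is the foot of the tangent from J: B = (46.8, 21.3).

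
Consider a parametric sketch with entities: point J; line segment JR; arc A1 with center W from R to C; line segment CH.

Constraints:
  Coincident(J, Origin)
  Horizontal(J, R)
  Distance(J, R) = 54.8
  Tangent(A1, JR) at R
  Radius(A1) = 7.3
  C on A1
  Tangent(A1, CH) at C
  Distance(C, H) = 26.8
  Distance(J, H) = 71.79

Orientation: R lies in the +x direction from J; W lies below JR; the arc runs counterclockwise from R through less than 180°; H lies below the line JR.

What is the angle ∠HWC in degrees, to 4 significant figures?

74.76°

Checks: J = (0.00, 0.00) ✓; J.y = 0.00, R.y = 0.00 ✓; |WC| = 7.300 ✓; ∠(WC, CH) = 90.00° ✓; |CH| = 26.80 ✓; |JH| = 71.79 ✓.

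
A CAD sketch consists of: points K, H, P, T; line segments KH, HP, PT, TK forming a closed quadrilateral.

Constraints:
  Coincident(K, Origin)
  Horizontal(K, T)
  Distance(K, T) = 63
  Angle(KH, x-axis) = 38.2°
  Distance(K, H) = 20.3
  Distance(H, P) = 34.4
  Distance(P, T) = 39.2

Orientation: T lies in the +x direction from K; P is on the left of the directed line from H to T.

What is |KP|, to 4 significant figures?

54.70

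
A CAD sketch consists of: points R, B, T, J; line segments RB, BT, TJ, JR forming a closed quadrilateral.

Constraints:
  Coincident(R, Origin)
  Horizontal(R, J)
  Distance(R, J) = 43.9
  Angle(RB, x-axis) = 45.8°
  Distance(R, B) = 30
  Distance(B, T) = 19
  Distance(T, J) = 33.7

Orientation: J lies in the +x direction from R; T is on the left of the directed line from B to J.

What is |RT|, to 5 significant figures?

48.847

Checks: |BT| = 19.00 ✓; |TJ| = 33.70 ✓.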